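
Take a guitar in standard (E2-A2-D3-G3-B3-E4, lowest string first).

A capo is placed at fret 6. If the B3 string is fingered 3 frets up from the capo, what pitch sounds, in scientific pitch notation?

The capo raises the open B3 by 6 semitones to F4; fretting 3 more gives B3 + 6 + 3 = B3 + 9 semitones = G♯4.
(Also written A♭.)

G♯4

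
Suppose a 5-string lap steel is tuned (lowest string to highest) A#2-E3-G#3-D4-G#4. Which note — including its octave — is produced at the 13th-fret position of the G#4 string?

A5

Each fret is one semitone, so G#4 + 13 = A5.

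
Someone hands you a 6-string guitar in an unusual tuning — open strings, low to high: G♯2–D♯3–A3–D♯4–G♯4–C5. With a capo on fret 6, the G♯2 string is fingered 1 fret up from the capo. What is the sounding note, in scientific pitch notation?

D♯3

The capo raises the open G♯2 by 6 semitones to D3; fretting 1 more gives G♯2 + 6 + 1 = G♯2 + 7 semitones = D♯3.
(Also written E♭.)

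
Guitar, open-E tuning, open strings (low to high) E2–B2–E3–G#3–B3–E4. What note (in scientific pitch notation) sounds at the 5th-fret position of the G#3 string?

C#4

Each fret is one semitone, so G#3 + 5 = C#4.
(Equivalently spelled Db4.)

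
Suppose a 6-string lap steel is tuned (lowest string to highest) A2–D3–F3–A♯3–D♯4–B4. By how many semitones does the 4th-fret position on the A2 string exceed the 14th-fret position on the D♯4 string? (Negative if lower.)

A2 at fret 4 → C♯3 (MIDI 49); D♯4 at fret 14 → F5 (MIDI 77).
49 − 77 = -28, so the two pitches are 28 semitones apart.

-28 semitones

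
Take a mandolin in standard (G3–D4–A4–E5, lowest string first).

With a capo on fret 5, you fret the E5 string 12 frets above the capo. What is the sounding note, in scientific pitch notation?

The capo raises the open E5 by 5 semitones to A5; fretting 12 more gives E5 + 5 + 12 = E5 + 17 semitones = A6.

A6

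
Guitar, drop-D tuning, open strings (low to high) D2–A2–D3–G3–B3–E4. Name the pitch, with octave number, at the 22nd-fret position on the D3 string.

The open D3 string plus 22 semitones: D–D#–E–F–…–A#–B–C.
The walk passes from B into C 2 times, so the octave number goes from 3 to 5.

C5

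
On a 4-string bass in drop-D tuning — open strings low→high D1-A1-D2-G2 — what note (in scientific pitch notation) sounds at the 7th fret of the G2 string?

The open G2 string plus 7 semitones: G–G#–A–A#–B–C–C#–D.
The walk passes from B into C once, so the octave number goes from 2 to 3.

D3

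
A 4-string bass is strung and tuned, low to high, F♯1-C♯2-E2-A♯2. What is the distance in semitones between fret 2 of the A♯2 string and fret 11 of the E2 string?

A♯2 at fret 2 → C3 (MIDI 48); E2 at fret 11 → D♯3 (MIDI 51).
48 − 51 = -3, so the two pitches are 3 semitones apart, with D♯3 the higher.

3 semitones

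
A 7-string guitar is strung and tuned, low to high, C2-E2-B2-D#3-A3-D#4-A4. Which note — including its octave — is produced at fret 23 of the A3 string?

G#5

Each fret is one semitone, so A3 + 23 = G#5.
(Equivalently spelled Ab5.)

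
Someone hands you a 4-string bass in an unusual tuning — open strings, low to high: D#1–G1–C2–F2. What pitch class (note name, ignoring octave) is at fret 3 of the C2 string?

D#

C2 is MIDI 36. Adding 3 gives 39; 39 mod 12 = 3, i.e. D#.
(Equivalently spelled Eb.)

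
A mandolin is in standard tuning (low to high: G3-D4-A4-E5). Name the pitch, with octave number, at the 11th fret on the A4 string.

The open A4 string plus 11 semitones: A–A#–B–C–…–F#–G–G#.
The walk passes from B into C once, so the octave number goes from 4 to 5.
(Equivalently spelled Ab5.)

G#5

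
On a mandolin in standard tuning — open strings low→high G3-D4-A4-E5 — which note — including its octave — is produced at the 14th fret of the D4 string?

The open D4 string plus 14 semitones: D–D#–E–F–…–D–D#–E.
The walk passes from B into C once, so the octave number goes from 4 to 5.

E5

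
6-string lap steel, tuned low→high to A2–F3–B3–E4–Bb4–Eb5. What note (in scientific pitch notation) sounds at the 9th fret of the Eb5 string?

Each fret is one semitone, so Eb5 + 9 = C6.

C6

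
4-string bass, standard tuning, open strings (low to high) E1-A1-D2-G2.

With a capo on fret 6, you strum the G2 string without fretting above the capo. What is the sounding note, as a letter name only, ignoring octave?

C#

The capo raises the open G2 by 6 semitones to C#3; fretting 0 more gives G2 + 6 + 0 = G2 + 6 semitones, landing on C#.
(Also written Db.)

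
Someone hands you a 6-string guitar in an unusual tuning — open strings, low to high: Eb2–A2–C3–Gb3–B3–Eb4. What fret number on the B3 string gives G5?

G5 is 20 semitones above the open B3 (B–C–Db–D–…–F–Gb–G), so it sits at fret 20.

20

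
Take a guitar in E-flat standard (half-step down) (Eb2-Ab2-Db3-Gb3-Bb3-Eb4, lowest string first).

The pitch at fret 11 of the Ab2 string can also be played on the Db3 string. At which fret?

Ab2 at fret 11 is Ab2 + 11 semitones = G3.
The open Db3 string is 5 semitones above the open Ab2, so the same pitch on the Db3 string lies at fret 11 − 5 = 6.

6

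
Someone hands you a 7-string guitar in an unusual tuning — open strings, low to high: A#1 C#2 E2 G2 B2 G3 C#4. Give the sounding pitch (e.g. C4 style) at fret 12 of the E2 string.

E3

Each fret is one semitone, so E2 + 12 = E3.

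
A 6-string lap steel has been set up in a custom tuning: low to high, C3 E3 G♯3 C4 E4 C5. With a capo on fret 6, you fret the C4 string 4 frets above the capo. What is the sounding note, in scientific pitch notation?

A♯4

The capo raises the open C4 by 6 semitones to F♯4; fretting 4 more gives C4 + 6 + 4 = C4 + 10 semitones = A♯4.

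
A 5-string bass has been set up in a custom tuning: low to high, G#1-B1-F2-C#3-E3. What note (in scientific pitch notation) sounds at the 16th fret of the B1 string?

The open B1 string plus 16 semitones: B–C–C#–D–…–C#–D–D#.
The walk passes from B into C 2 times, so the octave number goes from 1 to 3.
(Equivalently spelled Eb3.)

D#3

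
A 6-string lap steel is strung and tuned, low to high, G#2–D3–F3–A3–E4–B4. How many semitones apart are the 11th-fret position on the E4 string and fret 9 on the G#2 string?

22 semitones

E4 at fret 11 → D#5 (MIDI 75); G#2 at fret 9 → F3 (MIDI 53).
75 − 53 = 22, so the two pitches are 22 semitones apart, with D#5 the higher.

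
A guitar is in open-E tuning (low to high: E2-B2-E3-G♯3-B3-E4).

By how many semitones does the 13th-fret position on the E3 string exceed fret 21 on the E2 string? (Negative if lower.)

4 semitones

E3 at fret 13 → F4 (MIDI 65); E2 at fret 21 → C♯4 (MIDI 61).
65 − 61 = 4, so the two pitches are 4 semitones apart.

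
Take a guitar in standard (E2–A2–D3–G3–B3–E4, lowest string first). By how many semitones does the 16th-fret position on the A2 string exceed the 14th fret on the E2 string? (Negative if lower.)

A2 at fret 16 → C♯4 (MIDI 61); E2 at fret 14 → F♯3 (MIDI 54).
61 − 54 = 7, so the two pitches are 7 semitones apart.

7 semitones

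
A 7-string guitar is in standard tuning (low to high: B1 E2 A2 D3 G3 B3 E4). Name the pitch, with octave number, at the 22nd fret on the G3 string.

F5

G3 is MIDI 55. Adding 22 gives 77, which is F5.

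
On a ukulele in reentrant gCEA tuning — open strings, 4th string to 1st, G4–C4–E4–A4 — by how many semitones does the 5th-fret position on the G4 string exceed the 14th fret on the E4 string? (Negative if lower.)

G4 at fret 5 → C5 (MIDI 72); E4 at fret 14 → F#5 (MIDI 78).
72 − 78 = -6, so the two pitches are 6 semitones apart.

-6 semitones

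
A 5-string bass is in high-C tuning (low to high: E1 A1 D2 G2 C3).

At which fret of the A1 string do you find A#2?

A#2 is 13 semitones above the open A1 (A–A#–B–C–…–G#–A–A#), so it sits at fret 13.

13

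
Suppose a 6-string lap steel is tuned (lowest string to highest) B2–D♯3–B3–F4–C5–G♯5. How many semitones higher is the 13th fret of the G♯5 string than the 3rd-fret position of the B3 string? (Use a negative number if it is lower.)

G♯5 at fret 13 → A6 (MIDI 93); B3 at fret 3 → D4 (MIDI 62).
93 − 62 = 31, so the two pitches are 31 semitones apart.

31 semitones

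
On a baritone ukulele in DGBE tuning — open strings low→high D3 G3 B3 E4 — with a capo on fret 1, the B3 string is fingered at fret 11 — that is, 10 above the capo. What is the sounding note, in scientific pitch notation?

A#4

The capo raises the open B3 by 1 semitone to C4; fretting 10 more gives B3 + 1 + 10 = B3 + 11 semitones = A#4.
(Also written Bb.)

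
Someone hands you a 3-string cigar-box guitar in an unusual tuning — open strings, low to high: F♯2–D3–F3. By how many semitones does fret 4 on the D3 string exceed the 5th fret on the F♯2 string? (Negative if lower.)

D3 at fret 4 → F♯3 (MIDI 54); F♯2 at fret 5 → B2 (MIDI 47).
54 − 47 = 7, so the two pitches are 7 semitones apart.

7 semitones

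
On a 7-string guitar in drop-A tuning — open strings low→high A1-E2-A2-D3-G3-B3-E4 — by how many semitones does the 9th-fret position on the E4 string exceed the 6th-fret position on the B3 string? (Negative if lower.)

8 semitones

E4 at fret 9 → C#5 (MIDI 73); B3 at fret 6 → F4 (MIDI 65).
73 − 65 = 8, so the two pitches are 8 semitones apart.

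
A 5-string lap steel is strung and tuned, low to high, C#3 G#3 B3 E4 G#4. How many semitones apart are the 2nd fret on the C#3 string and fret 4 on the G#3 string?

C#3 at fret 2 → D#3 (MIDI 51); G#3 at fret 4 → C4 (MIDI 60).
51 − 60 = -9, so the two pitches are 9 semitones apart, with C4 the higher.

9 semitones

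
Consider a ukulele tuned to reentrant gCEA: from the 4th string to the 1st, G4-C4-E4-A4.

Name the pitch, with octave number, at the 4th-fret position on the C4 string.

Each fret is one semitone, so C4 + 4 = E4.

E4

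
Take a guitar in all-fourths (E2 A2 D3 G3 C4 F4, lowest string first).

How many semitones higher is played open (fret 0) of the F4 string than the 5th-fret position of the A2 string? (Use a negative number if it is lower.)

15 semitones

F4 at fret 0 → F4 (MIDI 65); A2 at fret 5 → D3 (MIDI 50).
65 − 50 = 15, so the two pitches are 15 semitones apart.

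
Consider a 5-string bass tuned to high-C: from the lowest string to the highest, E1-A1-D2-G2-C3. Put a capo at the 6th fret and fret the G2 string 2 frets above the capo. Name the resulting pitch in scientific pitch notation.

D#3

The capo raises the open G2 by 6 semitones to C#3; fretting 2 more gives G2 + 6 + 2 = G2 + 8 semitones = D#3.
(Also written Eb.)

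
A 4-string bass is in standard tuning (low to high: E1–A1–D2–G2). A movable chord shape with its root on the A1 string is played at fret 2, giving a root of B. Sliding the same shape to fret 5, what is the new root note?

D

Moving from fret 2 to fret 5 shifts the root by 3 semitones.
B up 3 semitones is D.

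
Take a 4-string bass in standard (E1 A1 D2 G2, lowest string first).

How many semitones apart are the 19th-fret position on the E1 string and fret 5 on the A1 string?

E1 at fret 19 → B2 (MIDI 47); A1 at fret 5 → D2 (MIDI 38).
47 − 38 = 9, so the two pitches are 9 semitones apart, with B2 the higher.

9 semitones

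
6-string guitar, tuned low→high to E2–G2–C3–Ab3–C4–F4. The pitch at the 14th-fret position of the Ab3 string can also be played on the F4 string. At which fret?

Ab3 at fret 14 is Ab3 + 14 semitones = Bb4.
The open F4 string is 9 semitones above the open Ab3, so the same pitch on the F4 string lies at fret 14 − 9 = 5.

5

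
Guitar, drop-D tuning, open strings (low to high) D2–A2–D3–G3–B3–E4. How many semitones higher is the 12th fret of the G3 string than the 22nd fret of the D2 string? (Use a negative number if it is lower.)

G3 at fret 12 → G4 (MIDI 67); D2 at fret 22 → C4 (MIDI 60).
67 − 60 = 7, so the two pitches are 7 semitones apart.

7 semitones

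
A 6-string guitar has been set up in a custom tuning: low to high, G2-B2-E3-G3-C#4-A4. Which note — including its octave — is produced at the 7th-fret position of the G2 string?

The open G2 string plus 7 semitones: G–G#–A–A#–B–C–C#–D.
The walk passes from B into C once, so the octave number goes from 2 to 3.

D3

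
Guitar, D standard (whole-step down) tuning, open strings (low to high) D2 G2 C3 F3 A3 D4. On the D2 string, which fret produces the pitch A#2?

8

A#2 is 8 semitones above the open D2 (D–D#–E–F–F#–G–G#–A–A#), so it sits at fret 8.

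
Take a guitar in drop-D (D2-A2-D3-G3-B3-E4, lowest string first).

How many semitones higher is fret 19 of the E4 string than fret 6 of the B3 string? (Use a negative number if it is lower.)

E4 at fret 19 → B5 (MIDI 83); B3 at fret 6 → F4 (MIDI 65).
83 − 65 = 18, so the two pitches are 18 semitones apart.

18 semitones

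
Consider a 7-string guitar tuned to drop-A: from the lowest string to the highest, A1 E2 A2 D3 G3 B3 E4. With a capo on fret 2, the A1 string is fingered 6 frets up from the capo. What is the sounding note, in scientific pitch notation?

The capo raises the open A1 by 2 semitones to B1; fretting 6 more gives A1 + 2 + 6 = A1 + 8 semitones = F2.

F2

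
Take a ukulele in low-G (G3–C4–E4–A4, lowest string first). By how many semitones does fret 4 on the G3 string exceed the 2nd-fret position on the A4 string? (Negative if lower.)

-12 semitones

G3 at fret 4 → B3 (MIDI 59); A4 at fret 2 → B4 (MIDI 71).
59 − 71 = -12, so the two pitches are 12 semitones apart.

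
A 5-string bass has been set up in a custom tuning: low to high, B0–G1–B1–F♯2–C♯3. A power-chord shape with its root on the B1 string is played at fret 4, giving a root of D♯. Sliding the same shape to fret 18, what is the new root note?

Moving from fret 4 to fret 18 shifts the root by 14 semitones.
D♯ up 14 semitones is F.

F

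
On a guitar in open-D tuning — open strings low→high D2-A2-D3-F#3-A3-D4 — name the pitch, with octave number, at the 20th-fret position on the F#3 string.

D5

Each fret is one semitone, so F#3 + 20 = D5.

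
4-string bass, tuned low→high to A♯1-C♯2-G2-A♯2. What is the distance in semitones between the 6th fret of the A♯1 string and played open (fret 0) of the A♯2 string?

6 semitones

A♯1 at fret 6 → E2 (MIDI 40); A♯2 at fret 0 → A♯2 (MIDI 46).
40 − 46 = -6, so the two pitches are 6 semitones apart, with A♯2 the higher.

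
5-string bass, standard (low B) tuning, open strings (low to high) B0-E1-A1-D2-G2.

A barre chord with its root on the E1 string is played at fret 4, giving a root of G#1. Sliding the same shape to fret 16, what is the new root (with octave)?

Moving from fret 4 to fret 16 shifts the root by 12 semitones.
G#1 up 12 semitones is G#2.

G#2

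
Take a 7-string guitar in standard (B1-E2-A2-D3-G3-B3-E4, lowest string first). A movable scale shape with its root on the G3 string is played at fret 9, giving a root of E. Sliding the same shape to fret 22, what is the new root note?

Moving from fret 9 to fret 22 shifts the root by 13 semitones.
E up 13 semitones is F.

F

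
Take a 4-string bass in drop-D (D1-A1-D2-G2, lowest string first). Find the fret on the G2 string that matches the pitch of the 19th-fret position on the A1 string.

9

A1 at fret 19 is A1 + 19 semitones = E3.
The open G2 string is 10 semitones above the open A1, so the same pitch on the G2 string lies at fret 19 − 10 = 9.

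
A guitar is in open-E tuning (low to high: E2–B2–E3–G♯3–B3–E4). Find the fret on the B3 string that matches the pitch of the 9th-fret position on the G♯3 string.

6

Fret 9 on G♯3 is MIDI 56 + 9 = 65 (F4). On the B3 string (open MIDI 59), that pitch is 65 − 59 = fret 6.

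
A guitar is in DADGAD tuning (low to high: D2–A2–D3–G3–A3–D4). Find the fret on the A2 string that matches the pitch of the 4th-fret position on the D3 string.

Fret 4 on D3 is MIDI 50 + 4 = 54 (F#3). On the A2 string (open MIDI 45), that pitch is 54 − 45 = fret 9.

9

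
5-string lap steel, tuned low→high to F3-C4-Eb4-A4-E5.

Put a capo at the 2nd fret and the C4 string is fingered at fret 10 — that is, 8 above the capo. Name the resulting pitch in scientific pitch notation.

The capo raises the open C4 by 2 semitones to D4; fretting 8 more gives C4 + 2 + 8 = C4 + 10 semitones = Bb4.
(Also written A#.)

Bb4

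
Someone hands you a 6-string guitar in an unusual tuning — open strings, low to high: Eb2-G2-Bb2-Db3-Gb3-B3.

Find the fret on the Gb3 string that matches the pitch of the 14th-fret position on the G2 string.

Fret 14 on G2 is MIDI 43 + 14 = 57 (A3). On the Gb3 string (open MIDI 54), that pitch is 57 − 54 = fret 3.

3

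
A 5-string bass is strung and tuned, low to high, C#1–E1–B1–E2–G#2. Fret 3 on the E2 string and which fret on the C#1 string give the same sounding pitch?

18

Fret 3 on E2 is MIDI 40 + 3 = 43 (G2). On the C#1 string (open MIDI 25), that pitch is 43 − 25 = fret 18.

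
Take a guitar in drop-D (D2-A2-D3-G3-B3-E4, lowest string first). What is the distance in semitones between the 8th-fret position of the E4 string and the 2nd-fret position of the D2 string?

32 semitones

E4 at fret 8 → C5 (MIDI 72); D2 at fret 2 → E2 (MIDI 40).
72 − 40 = 32, so the two pitches are 32 semitones apart, with C5 the higher.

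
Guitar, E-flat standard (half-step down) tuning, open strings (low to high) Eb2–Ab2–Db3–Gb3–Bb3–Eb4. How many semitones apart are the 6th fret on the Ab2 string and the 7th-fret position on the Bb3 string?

Ab2 at fret 6 → D3 (MIDI 50); Bb3 at fret 7 → F4 (MIDI 65).
50 − 65 = -15, so the two pitches are 15 semitones apart, with F4 the higher.

15 semitones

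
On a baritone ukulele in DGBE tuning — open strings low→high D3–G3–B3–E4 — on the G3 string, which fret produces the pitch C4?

5

C4 is 5 semitones above the open G3 (G–G#–A–A#–B–C), so it sits at fret 5.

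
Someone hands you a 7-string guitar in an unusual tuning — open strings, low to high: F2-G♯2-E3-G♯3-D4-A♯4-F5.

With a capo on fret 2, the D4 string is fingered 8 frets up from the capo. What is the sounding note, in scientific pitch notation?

C5

The capo raises the open D4 by 2 semitones to E4; fretting 8 more gives D4 + 2 + 8 = D4 + 10 semitones = C5.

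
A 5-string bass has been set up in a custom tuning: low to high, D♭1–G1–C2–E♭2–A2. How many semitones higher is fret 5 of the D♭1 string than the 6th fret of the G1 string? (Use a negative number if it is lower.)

-7 semitones

D♭1 at fret 5 → G♭1 (MIDI 30); G1 at fret 6 → D♭2 (MIDI 37).
30 − 37 = -7, so the two pitches are 7 semitones apart.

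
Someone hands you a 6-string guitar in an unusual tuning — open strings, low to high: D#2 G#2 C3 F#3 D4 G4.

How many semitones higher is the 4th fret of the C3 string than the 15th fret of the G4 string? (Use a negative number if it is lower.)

-30 semitones

C3 at fret 4 → E3 (MIDI 52); G4 at fret 15 → A#5 (MIDI 82).
52 − 82 = -30, so the two pitches are 30 semitones apart.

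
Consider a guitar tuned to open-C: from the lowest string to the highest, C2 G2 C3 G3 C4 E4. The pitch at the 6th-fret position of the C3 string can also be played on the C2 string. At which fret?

18

C3 at fret 6 is C3 + 6 semitones = F♯3.
The open C2 string is 12 semitones below the open C3, so the same pitch on the C2 string lies at fret 6 + 12 = 18.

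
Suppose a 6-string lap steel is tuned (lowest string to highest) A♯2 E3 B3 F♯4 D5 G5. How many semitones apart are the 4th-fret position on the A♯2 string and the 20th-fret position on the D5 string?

A♯2 at fret 4 → D3 (MIDI 50); D5 at fret 20 → A♯6 (MIDI 94).
50 − 94 = -44, so the two pitches are 44 semitones apart, with A♯6 the higher.

44 semitones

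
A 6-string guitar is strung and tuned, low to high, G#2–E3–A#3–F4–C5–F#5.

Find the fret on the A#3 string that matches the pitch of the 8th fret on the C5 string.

Fret 8 on C5 is MIDI 72 + 8 = 80 (G#5). On the A#3 string (open MIDI 58), that pitch is 80 − 58 = fret 22.

22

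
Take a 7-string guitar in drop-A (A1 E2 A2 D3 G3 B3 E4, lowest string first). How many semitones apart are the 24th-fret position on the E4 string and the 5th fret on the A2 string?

38 semitones

E4 at fret 24 → E6 (MIDI 88); A2 at fret 5 → D3 (MIDI 50).
88 − 50 = 38, so the two pitches are 38 semitones apart, with E6 the higher.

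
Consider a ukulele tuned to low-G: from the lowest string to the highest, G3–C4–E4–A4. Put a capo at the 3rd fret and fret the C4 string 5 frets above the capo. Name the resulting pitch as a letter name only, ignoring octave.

G#

The capo raises the open C4 by 3 semitones to D#4; fretting 5 more gives C4 + 3 + 5 = C4 + 8 semitones, landing on G#.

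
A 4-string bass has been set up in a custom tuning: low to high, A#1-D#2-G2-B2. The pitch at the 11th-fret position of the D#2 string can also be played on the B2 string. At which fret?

3

D#2 at fret 11 is D#2 + 11 semitones = D3.
The open B2 string is 8 semitones above the open D#2, so the same pitch on the B2 string lies at fret 11 − 8 = 3.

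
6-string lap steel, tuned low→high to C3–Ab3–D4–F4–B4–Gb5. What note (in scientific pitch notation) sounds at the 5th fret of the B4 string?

Each fret is one semitone, so B4 + 5 = E5.

E5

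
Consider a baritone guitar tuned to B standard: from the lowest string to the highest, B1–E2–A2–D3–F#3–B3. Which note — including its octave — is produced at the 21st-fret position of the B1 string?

The open B1 string plus 21 semitones: B–C–C#–D–…–F#–G–G#.
The walk passes from B into C 2 times, so the octave number goes from 1 to 3.
(Equivalently spelled Ab3.)

G#3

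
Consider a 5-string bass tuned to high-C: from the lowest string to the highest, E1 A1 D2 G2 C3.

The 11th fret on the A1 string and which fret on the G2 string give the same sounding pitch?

1

A1 at fret 11 is A1 + 11 semitones = G♯2.
The open G2 string is 10 semitones above the open A1, so the same pitch on the G2 string lies at fret 11 − 10 = 1.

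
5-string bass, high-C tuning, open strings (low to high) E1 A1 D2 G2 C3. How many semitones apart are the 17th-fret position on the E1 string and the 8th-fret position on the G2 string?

E1 at fret 17 → A2 (MIDI 45); G2 at fret 8 → D#3 (MIDI 51).
45 − 51 = -6, so the two pitches are 6 semitones apart, with D#3 the higher.

6 semitones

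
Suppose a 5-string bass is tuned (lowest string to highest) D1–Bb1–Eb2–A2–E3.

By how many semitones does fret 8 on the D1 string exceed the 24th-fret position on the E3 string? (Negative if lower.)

-42 semitones

D1 at fret 8 → Bb1 (MIDI 34); E3 at fret 24 → E5 (MIDI 76).
34 − 76 = -42, so the two pitches are 42 semitones apart.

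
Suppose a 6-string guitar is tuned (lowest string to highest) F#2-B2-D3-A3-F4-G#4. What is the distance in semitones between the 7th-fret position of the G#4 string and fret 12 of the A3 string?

6 semitones

G#4 at fret 7 → D#5 (MIDI 75); A3 at fret 12 → A4 (MIDI 69).
75 − 69 = 6, so the two pitches are 6 semitones apart, with D#5 the higher.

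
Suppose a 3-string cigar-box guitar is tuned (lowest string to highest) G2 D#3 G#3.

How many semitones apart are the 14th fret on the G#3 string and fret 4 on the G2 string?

G#3 at fret 14 → A#4 (MIDI 70); G2 at fret 4 → B2 (MIDI 47).
70 − 47 = 23, so the two pitches are 23 semitones apart, with A#4 the higher.

23 semitones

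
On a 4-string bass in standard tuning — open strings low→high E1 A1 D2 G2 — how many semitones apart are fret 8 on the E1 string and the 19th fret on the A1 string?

16 semitones

E1 at fret 8 → C2 (MIDI 36); A1 at fret 19 → E3 (MIDI 52).
36 − 52 = -16, so the two pitches are 16 semitones apart, with E3 the higher.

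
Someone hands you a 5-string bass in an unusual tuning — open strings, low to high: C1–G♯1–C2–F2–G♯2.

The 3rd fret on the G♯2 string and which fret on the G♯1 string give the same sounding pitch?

15

G♯2 at fret 3 is G♯2 + 3 semitones = B2.
The open G♯1 string is 12 semitones below the open G♯2, so the same pitch on the G♯1 string lies at fret 3 + 12 = 15.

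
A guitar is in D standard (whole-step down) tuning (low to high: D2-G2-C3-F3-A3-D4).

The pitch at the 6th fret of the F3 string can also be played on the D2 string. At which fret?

F3 at fret 6 is F3 + 6 semitones = B3.
The open D2 string is 15 semitones below the open F3, so the same pitch on the D2 string lies at fret 6 + 15 = 21.

21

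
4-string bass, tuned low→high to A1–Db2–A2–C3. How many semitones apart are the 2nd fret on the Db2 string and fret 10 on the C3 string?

19 semitones

Db2 at fret 2 → Eb2 (MIDI 39); C3 at fret 10 → Bb3 (MIDI 58).
39 − 58 = -19, so the two pitches are 19 semitones apart, with Bb3 the higher.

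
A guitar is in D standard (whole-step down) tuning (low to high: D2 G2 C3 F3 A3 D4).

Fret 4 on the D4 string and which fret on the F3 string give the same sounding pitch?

Fret 4 on D4 is MIDI 62 + 4 = 66 (F♯4). On the F3 string (open MIDI 53), that pitch is 66 − 53 = fret 13.

13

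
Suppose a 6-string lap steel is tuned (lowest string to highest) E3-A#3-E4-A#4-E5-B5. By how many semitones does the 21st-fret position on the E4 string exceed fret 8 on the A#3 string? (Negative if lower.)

19 semitones

E4 at fret 21 → C#6 (MIDI 85); A#3 at fret 8 → F#4 (MIDI 66).
85 − 66 = 19, so the two pitches are 19 semitones apart.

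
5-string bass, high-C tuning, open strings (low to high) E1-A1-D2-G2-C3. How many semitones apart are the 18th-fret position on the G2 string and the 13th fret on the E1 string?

G2 at fret 18 → C#4 (MIDI 61); E1 at fret 13 → F2 (MIDI 41).
61 − 41 = 20, so the two pitches are 20 semitones apart, with C#4 the higher.

20 semitones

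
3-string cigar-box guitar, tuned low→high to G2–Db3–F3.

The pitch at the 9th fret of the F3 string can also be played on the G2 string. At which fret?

F3 at fret 9 is F3 + 9 semitones = D4.
The open G2 string is 10 semitones below the open F3, so the same pitch on the G2 string lies at fret 9 + 10 = 19.

19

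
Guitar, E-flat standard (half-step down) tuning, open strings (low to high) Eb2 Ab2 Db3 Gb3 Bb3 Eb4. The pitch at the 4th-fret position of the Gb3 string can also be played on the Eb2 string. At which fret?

19

Gb3 at fret 4 is Gb3 + 4 semitones = Bb3.
The open Eb2 string is 15 semitones below the open Gb3, so the same pitch on the Eb2 string lies at fret 4 + 15 = 19.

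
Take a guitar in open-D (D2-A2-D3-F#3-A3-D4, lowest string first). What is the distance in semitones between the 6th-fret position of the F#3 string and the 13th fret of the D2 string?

9 semitones

F#3 at fret 6 → C4 (MIDI 60); D2 at fret 13 → D#3 (MIDI 51).
60 − 51 = 9, so the two pitches are 9 semitones apart, with C4 the higher.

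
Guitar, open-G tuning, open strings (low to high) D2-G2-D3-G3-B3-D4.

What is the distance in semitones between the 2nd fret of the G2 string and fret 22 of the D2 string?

G2 at fret 2 → A2 (MIDI 45); D2 at fret 22 → C4 (MIDI 60).
45 − 60 = -15, so the two pitches are 15 semitones apart, with C4 the higher.

15 semitones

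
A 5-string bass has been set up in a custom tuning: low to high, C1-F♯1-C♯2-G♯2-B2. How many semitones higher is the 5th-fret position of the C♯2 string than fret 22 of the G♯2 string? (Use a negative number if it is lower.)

-24 semitones

C♯2 at fret 5 → F♯2 (MIDI 42); G♯2 at fret 22 → F♯4 (MIDI 66).
42 − 66 = -24, so the two pitches are 24 semitones apart.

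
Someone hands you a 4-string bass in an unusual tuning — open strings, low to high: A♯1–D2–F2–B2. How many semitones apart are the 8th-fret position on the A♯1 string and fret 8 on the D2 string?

A♯1 at fret 8 → F♯2 (MIDI 42); D2 at fret 8 → A♯2 (MIDI 46).
42 − 46 = -4, so the two pitches are 4 semitones apart, with A♯2 the higher.

4 semitones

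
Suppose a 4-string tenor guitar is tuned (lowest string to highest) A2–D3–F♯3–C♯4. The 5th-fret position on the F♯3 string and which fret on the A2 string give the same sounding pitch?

14

F♯3 at fret 5 is F♯3 + 5 semitones = B3.
The open A2 string is 9 semitones below the open F♯3, so the same pitch on the A2 string lies at fret 5 + 9 = 14.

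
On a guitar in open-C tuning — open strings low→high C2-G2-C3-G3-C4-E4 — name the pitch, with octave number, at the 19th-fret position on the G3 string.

D5

G3 is MIDI 55. Adding 19 gives 74, which is D5.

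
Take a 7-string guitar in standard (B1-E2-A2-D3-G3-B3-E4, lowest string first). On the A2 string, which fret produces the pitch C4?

15

C4 is 15 semitones above the open A2 (A–A#–B–C–…–A#–B–C), so it sits at fret 15.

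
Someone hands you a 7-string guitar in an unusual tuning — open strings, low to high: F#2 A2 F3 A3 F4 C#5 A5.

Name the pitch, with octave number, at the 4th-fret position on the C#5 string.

F5

Each fret is one semitone, so C#5 + 4 = F5.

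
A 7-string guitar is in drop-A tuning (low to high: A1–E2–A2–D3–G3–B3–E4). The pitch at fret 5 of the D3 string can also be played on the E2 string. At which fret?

Fret 5 on D3 is MIDI 50 + 5 = 55 (G3). On the E2 string (open MIDI 40), that pitch is 55 − 40 = fret 15.

15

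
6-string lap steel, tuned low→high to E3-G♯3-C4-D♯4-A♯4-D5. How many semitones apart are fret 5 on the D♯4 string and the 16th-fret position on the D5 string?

22 semitones

D♯4 at fret 5 → G♯4 (MIDI 68); D5 at fret 16 → F♯6 (MIDI 90).
68 − 90 = -22, so the two pitches are 22 semitones apart, with F♯6 the higher.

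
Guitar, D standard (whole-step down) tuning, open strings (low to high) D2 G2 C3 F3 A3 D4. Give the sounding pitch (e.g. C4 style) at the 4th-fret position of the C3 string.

Each fret is one semitone, so C3 + 4 = E3.

E3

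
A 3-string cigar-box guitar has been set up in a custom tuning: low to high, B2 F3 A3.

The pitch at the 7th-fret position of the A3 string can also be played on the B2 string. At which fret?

17

A3 at fret 7 is A3 + 7 semitones = E4.
The open B2 string is 10 semitones below the open A3, so the same pitch on the B2 string lies at fret 7 + 10 = 17.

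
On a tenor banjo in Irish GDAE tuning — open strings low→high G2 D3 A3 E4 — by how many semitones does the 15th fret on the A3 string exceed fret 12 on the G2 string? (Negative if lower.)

17 semitones

A3 at fret 15 → C5 (MIDI 72); G2 at fret 12 → G3 (MIDI 55).
72 − 55 = 17, so the two pitches are 17 semitones apart.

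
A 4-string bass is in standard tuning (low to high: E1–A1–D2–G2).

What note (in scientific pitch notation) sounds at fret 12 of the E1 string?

E2

The open E1 string plus 12 semitones: E–F–F#–G–…–D–D#–E.
The walk passes from B into C once, so the octave number goes from 1 to 2.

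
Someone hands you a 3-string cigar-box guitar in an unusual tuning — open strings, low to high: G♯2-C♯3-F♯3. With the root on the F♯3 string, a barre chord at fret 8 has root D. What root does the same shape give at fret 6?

C

Moving from fret 8 to fret 6 shifts the root by -2 semitones.
D down 2 semitones is C.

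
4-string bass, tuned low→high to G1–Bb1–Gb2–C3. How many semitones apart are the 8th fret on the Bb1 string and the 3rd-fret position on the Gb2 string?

3 semitones

Bb1 at fret 8 → Gb2 (MIDI 42); Gb2 at fret 3 → A2 (MIDI 45).
42 − 45 = -3, so the two pitches are 3 semitones apart, with A2 the higher.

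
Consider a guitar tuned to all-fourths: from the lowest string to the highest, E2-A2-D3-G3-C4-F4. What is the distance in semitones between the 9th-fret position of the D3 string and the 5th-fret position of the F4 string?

11 semitones

D3 at fret 9 → B3 (MIDI 59); F4 at fret 5 → A#4 (MIDI 70).
59 − 70 = -11, so the two pitches are 11 semitones apart, with A#4 the higher.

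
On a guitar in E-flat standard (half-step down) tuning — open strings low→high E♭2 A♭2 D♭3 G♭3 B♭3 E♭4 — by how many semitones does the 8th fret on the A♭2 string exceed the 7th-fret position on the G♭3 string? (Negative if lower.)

-9 semitones

A♭2 at fret 8 → E3 (MIDI 52); G♭3 at fret 7 → D♭4 (MIDI 61).
52 − 61 = -9, so the two pitches are 9 semitones apart.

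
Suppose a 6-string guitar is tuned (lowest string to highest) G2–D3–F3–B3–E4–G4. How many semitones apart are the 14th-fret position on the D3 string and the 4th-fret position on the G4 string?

7 semitones

D3 at fret 14 → E4 (MIDI 64); G4 at fret 4 → B4 (MIDI 71).
64 − 71 = -7, so the two pitches are 7 semitones apart, with B4 the higher.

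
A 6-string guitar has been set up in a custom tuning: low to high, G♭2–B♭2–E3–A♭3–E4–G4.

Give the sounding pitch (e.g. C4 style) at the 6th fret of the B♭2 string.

E3

B♭2 is MIDI 46. Adding 6 gives 52, which is E3.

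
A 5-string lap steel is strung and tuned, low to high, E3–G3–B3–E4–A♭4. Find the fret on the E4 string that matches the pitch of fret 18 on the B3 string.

Fret 18 on B3 is MIDI 59 + 18 = 77 (F5). On the E4 string (open MIDI 64), that pitch is 77 − 64 = fret 13.

13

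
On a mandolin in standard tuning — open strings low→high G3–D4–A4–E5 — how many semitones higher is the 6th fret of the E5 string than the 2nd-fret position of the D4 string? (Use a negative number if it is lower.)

E5 at fret 6 → A♯5 (MIDI 82); D4 at fret 2 → E4 (MIDI 64).
82 − 64 = 18, so the two pitches are 18 semitones apart.

18 semitones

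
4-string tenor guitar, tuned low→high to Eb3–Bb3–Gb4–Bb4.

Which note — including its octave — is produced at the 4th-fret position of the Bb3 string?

D4

Bb3 is MIDI 58. Adding 4 gives 62, which is D4.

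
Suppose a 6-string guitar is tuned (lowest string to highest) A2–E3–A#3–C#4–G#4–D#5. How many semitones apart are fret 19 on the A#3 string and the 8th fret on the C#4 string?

A#3 at fret 19 → F5 (MIDI 77); C#4 at fret 8 → A4 (MIDI 69).
77 − 69 = 8, so the two pitches are 8 semitones apart, with F5 the higher.

8 semitones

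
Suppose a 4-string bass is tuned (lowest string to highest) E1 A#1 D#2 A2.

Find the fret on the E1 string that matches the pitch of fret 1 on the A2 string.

Fret 1 on A2 is MIDI 45 + 1 = 46 (A#2). On the E1 string (open MIDI 28), that pitch is 46 − 28 = fret 18.

18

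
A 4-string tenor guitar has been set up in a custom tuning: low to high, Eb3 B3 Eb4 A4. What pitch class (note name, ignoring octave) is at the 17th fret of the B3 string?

E

The open B3 string plus 17 semitones: B–C–Db–D–…–D–Eb–E.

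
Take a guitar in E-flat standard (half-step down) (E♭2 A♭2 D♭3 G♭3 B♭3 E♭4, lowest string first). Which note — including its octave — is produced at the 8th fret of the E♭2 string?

B2

The open E♭2 string plus 8 semitones: Eb–E–F–Gb–G–Ab–A–Bb–B.
No B→C boundary is crossed, so the octave stays at 2.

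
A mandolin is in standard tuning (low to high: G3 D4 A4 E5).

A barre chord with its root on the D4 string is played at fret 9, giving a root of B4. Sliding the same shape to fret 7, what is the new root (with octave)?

A4

Moving from fret 9 to fret 7 shifts the root by -2 semitones.
B4 down 2 semitones is A4.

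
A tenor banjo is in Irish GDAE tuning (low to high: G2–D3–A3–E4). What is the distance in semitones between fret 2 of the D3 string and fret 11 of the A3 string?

16 semitones

D3 at fret 2 → E3 (MIDI 52); A3 at fret 11 → G♯4 (MIDI 68).
52 − 68 = -16, so the two pitches are 16 semitones apart, with G♯4 the higher.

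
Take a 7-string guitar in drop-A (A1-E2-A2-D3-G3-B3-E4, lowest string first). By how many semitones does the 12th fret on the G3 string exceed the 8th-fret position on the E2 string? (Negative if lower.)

G3 at fret 12 → G4 (MIDI 67); E2 at fret 8 → C3 (MIDI 48).
67 − 48 = 19, so the two pitches are 19 semitones apart.

19 semitones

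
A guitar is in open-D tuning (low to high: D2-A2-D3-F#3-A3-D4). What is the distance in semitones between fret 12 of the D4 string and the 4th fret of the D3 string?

20 semitones

D4 at fret 12 → D5 (MIDI 74); D3 at fret 4 → F#3 (MIDI 54).
74 − 54 = 20, so the two pitches are 20 semitones apart, with D5 the higher.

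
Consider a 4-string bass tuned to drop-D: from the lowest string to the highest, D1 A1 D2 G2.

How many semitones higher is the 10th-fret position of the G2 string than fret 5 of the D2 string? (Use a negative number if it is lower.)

10 semitones

G2 at fret 10 → F3 (MIDI 53); D2 at fret 5 → G2 (MIDI 43).
53 − 43 = 10, so the two pitches are 10 semitones apart.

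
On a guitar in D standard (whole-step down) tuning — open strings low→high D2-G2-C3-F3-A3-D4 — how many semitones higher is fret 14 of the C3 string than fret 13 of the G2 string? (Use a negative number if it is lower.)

6 semitones

C3 at fret 14 → D4 (MIDI 62); G2 at fret 13 → G♯3 (MIDI 56).
62 − 56 = 6, so the two pitches are 6 semitones apart.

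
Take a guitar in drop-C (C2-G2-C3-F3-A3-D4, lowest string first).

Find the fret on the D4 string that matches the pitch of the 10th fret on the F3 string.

Fret 10 on F3 is MIDI 53 + 10 = 63 (D#4). On the D4 string (open MIDI 62), that pitch is 63 − 62 = fret 1.

1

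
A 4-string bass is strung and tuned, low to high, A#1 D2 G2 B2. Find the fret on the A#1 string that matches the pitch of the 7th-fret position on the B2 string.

20

B2 at fret 7 is B2 + 7 semitones = F#3.
The open A#1 string is 13 semitones below the open B2, so the same pitch on the A#1 string lies at fret 7 + 13 = 20.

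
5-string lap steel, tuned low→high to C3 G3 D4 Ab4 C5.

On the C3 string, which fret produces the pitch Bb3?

Bb3 is 10 semitones above the open C3 (C–Db–D–Eb–…–Ab–A–Bb), so it sits at fret 10.

10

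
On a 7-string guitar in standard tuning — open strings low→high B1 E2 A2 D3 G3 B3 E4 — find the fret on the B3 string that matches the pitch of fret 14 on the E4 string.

19

E4 at fret 14 is E4 + 14 semitones = F♯5.
The open B3 string is 5 semitones below the open E4, so the same pitch on the B3 string lies at fret 14 + 5 = 19.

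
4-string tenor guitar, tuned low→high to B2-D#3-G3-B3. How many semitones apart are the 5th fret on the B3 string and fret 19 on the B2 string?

2 semitones

B3 at fret 5 → E4 (MIDI 64); B2 at fret 19 → F#4 (MIDI 66).
64 − 66 = -2, so the two pitches are 2 semitones apart, with F#4 the higher.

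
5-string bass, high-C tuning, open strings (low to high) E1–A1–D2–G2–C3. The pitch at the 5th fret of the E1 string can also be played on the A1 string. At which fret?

0

E1 at fret 5 is E1 + 5 semitones = A1.
The open A1 string is 5 semitones above the open E1, so the same pitch on the A1 string lies at fret 5 − 5 = 0.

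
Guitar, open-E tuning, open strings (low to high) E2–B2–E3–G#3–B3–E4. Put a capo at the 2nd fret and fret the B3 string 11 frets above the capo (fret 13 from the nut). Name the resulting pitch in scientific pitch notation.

C5

The capo raises the open B3 by 2 semitones to C#4; fretting 11 more gives B3 + 2 + 11 = B3 + 13 semitones = C5.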